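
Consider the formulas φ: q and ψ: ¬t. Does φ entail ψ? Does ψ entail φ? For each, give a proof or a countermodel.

(⇒) fails and (⇐) fails.

(⟹) This fails. Under t = T, q = T, the left side is true but the right side is false.

(⟸) This fails. Under t = F, q = F, the left side is false but the right side is true.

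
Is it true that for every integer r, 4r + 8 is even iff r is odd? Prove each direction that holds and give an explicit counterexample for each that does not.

Only the converse holds.

(→) This fails: take r = 6. Then 4r + 8 = 32, which is even, yet r = 6 is even, not odd.

(←) Suppose r is odd. Since 4 is even, 4r is even for every r, so 4r + 8 has the same parity as 8, which is even. Hence 4r + 8 is even.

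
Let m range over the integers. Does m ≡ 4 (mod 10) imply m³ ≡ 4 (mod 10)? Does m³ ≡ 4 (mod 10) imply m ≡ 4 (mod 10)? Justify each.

(→) Suppose m ≡ 4 (mod 10). Write m = 10j + 4. Then (10j + 4)³ = 1000j³ + 1200j² + 480j + 64 = 10(100j³ + 120j² + 48j + 6) + 4, so m³ ≡ 4 (mod 10).

(←) Conversely, suppose m³ ≡ 4 (mod 10). The only residue r in {0, …, 9} with r³ ≡ 4 (mod 10) is r = 4, so m ≡ 4 (mod 10).

Both implications hold.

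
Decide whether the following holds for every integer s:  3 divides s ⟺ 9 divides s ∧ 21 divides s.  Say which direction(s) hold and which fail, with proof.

[⇒] This fails: take s = 3. Certainly 3 ∣ 3, but 9 ∤ 3.

[⇐] Suppose 9 ∣ s and 21 ∣ s. Any common multiple of 9 and 21 is a multiple of their lcm; here lcm(9, 21) = 9·21/gcd(9, 21) = 189/3 = 63, so 63 ∣ s. Since 3 ∣ 63, it follows that 3 ∣ s.

Only the reverse direction holds.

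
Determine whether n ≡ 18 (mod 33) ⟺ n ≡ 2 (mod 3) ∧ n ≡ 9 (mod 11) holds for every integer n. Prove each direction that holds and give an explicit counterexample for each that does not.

(⇒) fails and (⇐) fails.

Forward direction. This fails: n = 18 gives 18 ≡ 18 (mod 33) but 18 ≡ 0 (mod 3), so the conjunction on the right does not hold.

Converse. This fails: n = 20 satisfies both congruences on the right (20 ≡ 2 mod 3 and 20 ≡ 9 mod 11) yet 20 ≡ 20 (mod 33), not 18.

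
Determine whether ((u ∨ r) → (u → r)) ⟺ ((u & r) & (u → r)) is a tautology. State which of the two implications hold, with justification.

Not equivalent: only (⇐) holds.

(⇒) This fails. Under r = F, u = F, the left side is true but the right side is false.

(⇐) Assume the antecedent. If r is true, (u ∨ r) → (u → r) reduces to true regardless of the other variables. If r is false, the antecedent cannot hold. Either way (u ∨ r) → (u → r) holds.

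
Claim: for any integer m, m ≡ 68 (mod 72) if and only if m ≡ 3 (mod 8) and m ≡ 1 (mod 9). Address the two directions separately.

Neither direction holds.

[⇒] This fails: m = 68 gives 68 ≡ 68 (mod 72) but 68 ≡ 4 (mod 8), so the conjunction on the right does not hold.

[⇐] This fails: m = 19 satisfies both congruences on the right (19 ≡ 3 mod 8 and 19 ≡ 1 mod 9) yet 19 ≡ 19 (mod 72), not 68.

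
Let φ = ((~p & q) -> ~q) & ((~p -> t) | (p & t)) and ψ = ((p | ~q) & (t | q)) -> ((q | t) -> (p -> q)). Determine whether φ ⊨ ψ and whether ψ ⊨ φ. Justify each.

(⟹) This fails. Under q = F, t = T, p = T, the left side is true but the right side is false.

(⟸) This fails. Under q = F, t = F, p = F, the left side is false but the right side is true.

Neither direction holds.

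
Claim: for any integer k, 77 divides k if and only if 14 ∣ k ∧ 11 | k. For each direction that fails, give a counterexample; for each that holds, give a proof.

Not equivalent: only (⇐) holds.

(→) This fails: take k = 77. Certainly 77 ∣ 77, but 14 ∤ 77.

(←) Suppose 14 ∣ k and 11 ∣ k. Any common multiple of 14 and 11 is a multiple of their lcm; here gcd(14, 11) = 1, so lcm(14, 11) = 14·11 = 154, so 154 ∣ k. Since 77 ∣ 154, it follows that 77 ∣ k.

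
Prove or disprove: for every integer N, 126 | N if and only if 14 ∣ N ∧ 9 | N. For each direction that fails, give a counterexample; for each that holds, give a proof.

(⇐) Suppose 14 ∣ N and 9 ∣ N. Any common multiple of 14 and 9 is a multiple of their lcm; here gcd(14, 9) = 1, so lcm(14, 9) = 14·9 = 126, so 126 ∣ N.

(⇒) If 126 ∣ N, write N = 126q. Since 126 = 9·14, N = 14·(9q), so 14 ∣ N; and since 126 = 14·9, N = 9·(14q), so 9 ∣ N.

Both directions hold; the statement is true.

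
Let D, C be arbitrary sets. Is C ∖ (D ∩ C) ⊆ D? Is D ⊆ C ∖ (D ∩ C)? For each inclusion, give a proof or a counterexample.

(⊆) This inclusion fails. Take D = ∅, C = {1}; then 1 ∈ C ∖ (D ∩ C) but 1 ∉ D.

(⊇) This inclusion fails. Take D = {1}, C = ∅; then 1 ∈ D but 1 ∉ C ∖ (D ∩ C).

(⊆) fails and (⊇) fails.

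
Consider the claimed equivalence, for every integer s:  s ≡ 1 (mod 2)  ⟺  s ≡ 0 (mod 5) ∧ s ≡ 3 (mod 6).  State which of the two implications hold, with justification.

(→) This fails: s = 1 gives 1 ≡ 1 (mod 2) but 1 ≡ 1 (mod 5), so the conjunction on the right does not hold.

(←) Conversely, if s ≡ 0 (mod 5) and s ≡ 3 (mod 6), then by the Chinese remainder theorem s ≡ 15 (mod 30). Since 15 ≡ 1 (mod 2) and 2 ∣ 30, we get s ≡ 1 (mod 2).

(⇒) fails; (⇐) holds.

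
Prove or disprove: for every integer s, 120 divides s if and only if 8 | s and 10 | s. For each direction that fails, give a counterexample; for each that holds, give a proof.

(⇒) holds; (⇐) fails.

(←) This fails: take s = 40. Both 8 ∣ 40 and 10 ∣ 40, yet 40 is not a multiple of 120 (since 40 = 0·120 + 40), so 120 ∤ 40.

(→) If 120 ∣ s, write s = 120q. Since 120 = 15·8, s = 8·(15q), so 8 ∣ s; and since 120 = 12·10, s = 10·(12q), so 10 ∣ s.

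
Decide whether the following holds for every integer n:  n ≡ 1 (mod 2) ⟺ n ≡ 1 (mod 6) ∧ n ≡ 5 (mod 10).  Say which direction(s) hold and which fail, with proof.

The forward direction fails; the converse holds.

Forward direction. This fails: n = 1 gives 1 ≡ 1 (mod 2) but 1 ≡ 1 (mod 10), so the conjunction on the right does not hold.

Converse. If n ≡ 1 (mod 6) and n ≡ 5 (mod 10), then by the Chinese remainder theorem n ≡ 25 (mod 30). Since 25 ≡ 1 (mod 2) and 2 ∣ 30, we get n ≡ 1 (mod 2).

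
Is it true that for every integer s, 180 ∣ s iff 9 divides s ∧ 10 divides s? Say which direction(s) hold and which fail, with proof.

(⟹) If 180 ∣ s, write s = 180q. Since 180 = 20·9, s = 9·(20q), so 9 ∣ s; and since 180 = 18·10, s = 10·(18q), so 10 ∣ s.

(⟸) This fails: take s = 90. Both 9 ∣ 90 and 10 ∣ 90, yet 90 is not a multiple of 180 (since 90 = 0·180 + 90), so 180 ∤ 90.

The forward direction holds; the converse fails.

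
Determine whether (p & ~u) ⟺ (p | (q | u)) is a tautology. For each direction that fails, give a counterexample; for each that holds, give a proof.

(←) This fails. Under u = T, q = F, p = F, the left side is false but the right side is true.

(→) Assume the antecedent. If u is true, the antecedent cannot hold. If u is false, the antecedent forces (u = F, q = F, p = T) or (u = F, q = T, p = T), and p | (q | u) holds there. Either way p | (q | u) holds.

The forward direction holds; the converse fails.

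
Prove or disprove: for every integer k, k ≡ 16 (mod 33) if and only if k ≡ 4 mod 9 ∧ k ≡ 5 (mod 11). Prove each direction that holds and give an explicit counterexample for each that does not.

Forward direction. This fails: k = 16 gives 16 ≡ 16 (mod 33) but 16 ≡ 7 (mod 9), so the conjunction on the right does not hold.

Converse. If k ≡ 4 (mod 9) and k ≡ 5 (mod 11), then by the Chinese remainder theorem k ≡ 49 (mod 99). Since 49 ≡ 16 (mod 33) and 33 ∣ 99, we get k ≡ 16 (mod 33).

Only the reverse direction holds.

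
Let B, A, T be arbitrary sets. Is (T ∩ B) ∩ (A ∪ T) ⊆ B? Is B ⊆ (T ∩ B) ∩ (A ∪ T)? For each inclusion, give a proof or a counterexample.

(⊆) holds; (⊇) fails.

Reverse inclusion. This inclusion fails. Take B = {1}, A = ∅, T = ∅; then 1 ∈ B but 1 ∉ (T ∩ B) ∩ (A ∪ T).

Forward inclusion. Let x ∈ (T ∩ B) ∩ (A ∪ T). Then either x ∈ B ∩ T and x ∉ A; or x ∈ B ∩ A ∩ T. In each case x ∈ B, so (T ∩ B) ∩ (A ∪ T) ⊆ B.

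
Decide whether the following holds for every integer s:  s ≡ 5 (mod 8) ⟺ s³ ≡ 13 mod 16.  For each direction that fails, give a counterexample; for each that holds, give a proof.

(⇒) fails; (⇐) holds.

[⇒] This fails: take s = 13. Then 13 ≡ 5 (mod 8), but 13³ = 2197 ≡ 5 (mod 16), not 13.

[⇐] Conversely, the residues r modulo 16 with r³ ≡ 13 (mod 16) are exactly {5}, and each is ≡ 5 (mod 8).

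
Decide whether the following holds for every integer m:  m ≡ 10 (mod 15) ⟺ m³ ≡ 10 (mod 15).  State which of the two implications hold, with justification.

The biconditional holds.

(⟸) Suppose m³ ≡ 10 (mod 15). The only residue r in {0, …, 14} with r³ ≡ 10 (mod 15) is r = 10, so m ≡ 10 (mod 15).

(⟹) Suppose m ≡ 10 (mod 15). Write m = 15j + 10. Then (15j + 10)³ = 3375j³ + 6750j² + 4500j + 1000 = 15(225j³ + 450j² + 300j + 66) + 10, so m³ ≡ 10 (mod 15).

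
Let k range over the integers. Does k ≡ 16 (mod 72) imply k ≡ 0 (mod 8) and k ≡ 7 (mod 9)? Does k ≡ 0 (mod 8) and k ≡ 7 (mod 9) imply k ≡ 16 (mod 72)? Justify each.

The biconditional holds.

(⟹) Suppose k ≡ 16 (mod 72); write k = 72j + 16. Since 8 ∣ 72, reducing mod 8 gives k ≡ 16 ≡ 0 (mod 8); since 9 ∣ 72, reducing mod 9 gives k ≡ 16 ≡ 7 (mod 9).

(⟸) Conversely, if k ≡ 0 (mod 8) and k ≡ 7 (mod 9), then by the Chinese remainder theorem k ≡ 16 (mod 72). This is exactly k ≡ 16 (mod 72).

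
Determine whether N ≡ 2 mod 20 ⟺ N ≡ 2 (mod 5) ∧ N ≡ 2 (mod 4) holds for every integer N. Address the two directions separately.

Equivalent; both directions hold.

(←) If N ≡ 2 (mod 5) and N ≡ 2 (mod 4), then by the Chinese remainder theorem N ≡ 2 (mod 20). This is exactly N ≡ 2 (mod 20).

(→) Suppose N ≡ 2 (mod 20); write N = 20j + 2. Since 5 ∣ 20, reducing mod 5 gives N ≡ 2 (mod 5); since 4 ∣ 20, reducing mod 4 gives N ≡ 2 (mod 4).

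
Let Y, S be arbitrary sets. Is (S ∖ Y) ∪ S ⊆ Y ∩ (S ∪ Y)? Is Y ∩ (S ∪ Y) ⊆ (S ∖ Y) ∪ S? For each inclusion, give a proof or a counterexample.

(⊆) This inclusion fails. Take Y = ∅, S = {1}; then 1 ∈ (S ∖ Y) ∪ S but 1 ∉ Y ∩ (S ∪ Y).

(⊇) This inclusion fails. Take Y = {1}, S = ∅; then 1 ∈ Y ∩ (S ∪ Y) but 1 ∉ (S ∖ Y) ∪ S.

Both inclusions fail.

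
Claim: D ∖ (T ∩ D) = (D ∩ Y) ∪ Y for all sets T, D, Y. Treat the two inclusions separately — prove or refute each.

Both inclusions fail.

(⟹) This inclusion fails. Take T = ∅, D = {1}, Y = ∅; then 1 ∈ D ∖ (T ∩ D) but 1 ∉ (D ∩ Y) ∪ Y.

(⟸) This inclusion fails. Take T = ∅, D = ∅, Y = {1}; then 1 ∈ (D ∩ Y) ∪ Y but 1 ∉ D ∖ (T ∩ D).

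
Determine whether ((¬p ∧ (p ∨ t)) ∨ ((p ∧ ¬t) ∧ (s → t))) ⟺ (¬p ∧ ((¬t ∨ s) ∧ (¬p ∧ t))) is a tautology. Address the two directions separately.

Only the converse holds.

(⟹) This fails. Under p = T, s = F, t = F, the left side is true but the right side is false.

(⟸) Assume the antecedent. If p is true, the antecedent cannot hold. If p is false, the antecedent forces (p = F, s = T, t = T), and the consequent holds there. Either way the consequent holds.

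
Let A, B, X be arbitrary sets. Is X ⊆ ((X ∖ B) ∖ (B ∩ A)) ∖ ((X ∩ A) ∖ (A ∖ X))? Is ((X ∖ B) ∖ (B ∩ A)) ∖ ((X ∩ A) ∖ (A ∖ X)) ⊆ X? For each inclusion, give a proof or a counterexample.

(⟹) This inclusion fails. Take A = {1}, B = ∅, X = {1}; then 1 ∈ X but 1 ∉ ((X ∖ B) ∖ (B ∩ A)) ∖ ((X ∩ A) ∖ (A ∖ X)).

(⟸) Let x ∈ ((X ∖ B) ∖ (B ∩ A)) ∖ ((X ∩ A) ∖ (A ∖ X)). Then x ∈ X and x ∉ A, B, from which x ∈ X.

(⊆) fails; (⊇) holds.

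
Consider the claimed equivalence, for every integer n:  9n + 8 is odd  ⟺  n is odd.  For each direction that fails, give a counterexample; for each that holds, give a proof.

Equivalent; both directions hold.

(←) Suppose n is odd; write n = 2j + 1. Then 9n + 8 = 9·(2j + 1) + 8 = 2·9j + 17, which is odd.

(→) Suppose 9n + 8 is odd. Since 9 is odd, 9n and n have the same parity, so 9n + 8 ≡ n + 8 (mod 2). As 8 is even, 9n + 8 is odd exactly when n is odd. Thus n is odd.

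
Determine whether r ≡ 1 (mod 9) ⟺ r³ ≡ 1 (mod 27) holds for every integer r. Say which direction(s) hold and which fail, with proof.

Both implications hold.

(→) Suppose r ≡ 1 (mod 9). Working modulo 27, r ∈ {1, 10, 19}; for each such r, r³ ≡ 1 (mod 27).

(←) Conversely, the residues r modulo 27 with r³ ≡ 1 (mod 27) are exactly {1, 10, 19}, and each is ≡ 1 (mod 9).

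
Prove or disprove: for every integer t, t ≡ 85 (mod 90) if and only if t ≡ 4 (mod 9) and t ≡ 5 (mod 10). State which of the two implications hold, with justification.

(→) Suppose t ≡ 85 (mod 90); write t = 90j + 85. Since 9 ∣ 90, reducing mod 9 gives t ≡ 85 ≡ 4 (mod 9); since 10 ∣ 90, reducing mod 10 gives t ≡ 85 ≡ 5 (mod 10).

(←) Conversely, if t ≡ 4 (mod 9) and t ≡ 5 (mod 10), then by the Chinese remainder theorem t ≡ 85 (mod 90). This is exactly t ≡ 85 (mod 90).

The biconditional holds.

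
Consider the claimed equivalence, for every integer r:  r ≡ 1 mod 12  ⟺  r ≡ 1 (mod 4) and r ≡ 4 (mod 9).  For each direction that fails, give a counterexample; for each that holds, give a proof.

The forward direction fails; the converse holds.

(⟹) This fails: r = 1 gives 1 ≡ 1 (mod 12) but 1 ≡ 1 (mod 9), so the conjunction on the right does not hold.

(⟸) Conversely, if r ≡ 1 (mod 4) and r ≡ 4 (mod 9), then by the Chinese remainder theorem r ≡ 13 (mod 36). Since 13 ≡ 1 (mod 12) and 12 ∣ 36, we get r ≡ 1 (mod 12).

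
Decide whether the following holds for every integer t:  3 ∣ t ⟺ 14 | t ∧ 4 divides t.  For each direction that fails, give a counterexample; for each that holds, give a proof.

Forward direction. This fails: take t = 3. Certainly 3 ∣ 3, but 14 ∤ 3.

Converse. This fails: take t = 28. Both 14 ∣ 28 and 4 ∣ 28, yet 28 is not a multiple of 3 (since 28 = 9·3 + 1), so 3 ∤ 28.

(⇒) fails and (⇐) fails.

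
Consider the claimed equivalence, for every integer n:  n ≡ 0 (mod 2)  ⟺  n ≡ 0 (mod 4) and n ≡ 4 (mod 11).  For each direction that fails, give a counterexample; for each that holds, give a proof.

(→) This fails: n = 0 gives 0 ≡ 0 (mod 2) but 0 ≡ 0 (mod 11), so the conjunction on the right does not hold.

(←) Conversely, if n ≡ 0 (mod 4) and n ≡ 4 (mod 11), then by the Chinese remainder theorem n ≡ 4 (mod 44). Since 4 ≡ 0 (mod 2) and 2 ∣ 44, we get n ≡ 0 (mod 2).

(⇒) fails; (⇐) holds.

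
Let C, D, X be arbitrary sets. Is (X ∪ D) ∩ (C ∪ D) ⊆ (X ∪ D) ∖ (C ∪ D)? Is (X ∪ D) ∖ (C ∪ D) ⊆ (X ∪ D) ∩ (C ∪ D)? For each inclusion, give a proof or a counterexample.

(⟹) This inclusion fails. Take C = ∅, D = {1}, X = ∅; then 1 ∈ (X ∪ D) ∩ (C ∪ D) but 1 ∉ (X ∪ D) ∖ (C ∪ D).

(⟸) This inclusion fails. Take C = ∅, D = ∅, X = {1}; then 1 ∈ (X ∪ D) ∖ (C ∪ D) but 1 ∉ (X ∪ D) ∩ (C ∪ D).

(⊆) fails and (⊇) fails.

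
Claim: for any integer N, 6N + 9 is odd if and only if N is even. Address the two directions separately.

(⇒) This fails: take N = 3. Then 6N + 9 = 27, which is odd, yet N = 3 is odd, not even.

(⇐) Suppose N is even. Since 6 is even, 6N is even for every N, so 6N + 9 has the same parity as 9, which is odd. Hence 6N + 9 is odd.

Only the reverse direction holds.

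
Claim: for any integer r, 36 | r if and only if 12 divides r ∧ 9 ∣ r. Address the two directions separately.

Both implications hold.

Forward direction. If 36 ∣ r, write r = 36q. Since 36 = 3·12, r = 12·(3q), so 12 ∣ r; and since 36 = 4·9, r = 9·(4q), so 9 ∣ r.

Converse. Suppose 12 ∣ r and 9 ∣ r. Any common multiple of 12 and 9 is a multiple of their lcm; here lcm(12, 9) = 12·9/gcd(12, 9) = 108/3 = 36, so 36 ∣ r.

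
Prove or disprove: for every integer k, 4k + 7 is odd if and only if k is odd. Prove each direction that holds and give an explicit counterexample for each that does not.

[⇒] This fails: take k = 6. Then 4k + 7 = 31, which is odd, yet k = 6 is even, not odd.

[⇐] Suppose k is odd. Since 4 is even, 4k is even for every k, so 4k + 7 has the same parity as 7, which is odd. Hence 4k + 7 is odd.

Only the converse holds.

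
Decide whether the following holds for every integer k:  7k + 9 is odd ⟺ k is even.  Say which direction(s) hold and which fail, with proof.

The biconditional holds.

(⇐) Suppose k is even; write k = 2j. Then 7k + 9 = 7·(2j) + 9 = 2·7j + 9, which is odd.

(⇒) Suppose 7k + 9 is odd. Since 7 is odd, 7k and k have the same parity, so 7k + 9 ≡ k + 9 (mod 2). As 9 is odd, 7k + 9 is odd exactly when k is even. Thus k is even.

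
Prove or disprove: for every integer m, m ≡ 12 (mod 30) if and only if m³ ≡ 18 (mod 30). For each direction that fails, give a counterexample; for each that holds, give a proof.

(→) Suppose m ≡ 12 (mod 30). Write m = 30j + 12. Then (30j + 12)³ = 27000j³ + 32400j² + 12960j + 1728 = 30(900j³ + 1080j² + 432j + 57) + 18, so m³ ≡ 18 (mod 30).

(←) Conversely, suppose m³ ≡ 18 (mod 30). The only residue r in {0, …, 29} with r³ ≡ 18 (mod 30) is r = 12, so m ≡ 12 (mod 30).

Both directions hold; the statement is true.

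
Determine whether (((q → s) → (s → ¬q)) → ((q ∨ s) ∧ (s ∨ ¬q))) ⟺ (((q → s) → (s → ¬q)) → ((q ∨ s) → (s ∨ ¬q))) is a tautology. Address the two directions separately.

Not equivalent: only (⇒) holds.

[⇒] Assume the antecedent. If q is true, the antecedent forces (q = T, s = T), and the consequent holds there. If q is false, the consequent reduces to true regardless of the other variables. Either way the consequent holds.

[⇐] This fails. Under q = F, s = F, the left side is false but the right side is true.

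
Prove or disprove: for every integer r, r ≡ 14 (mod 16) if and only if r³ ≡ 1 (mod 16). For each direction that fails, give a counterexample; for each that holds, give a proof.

Neither implication holds.

(→) This fails: take r = 14. Then 14 ≡ 14 (mod 16), but 14³ = 2744 ≡ 8 (mod 16), not 1.

(←) This fails: take r = 1. Then 1³ = 1 ≡ 1 (mod 16), yet 1 ≡ 1 (mod 16), not 14.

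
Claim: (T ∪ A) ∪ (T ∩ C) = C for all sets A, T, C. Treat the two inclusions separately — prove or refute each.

(⟹) This inclusion fails. Take A = {1}, T = ∅, C = ∅; then 1 ∈ (T ∪ A) ∪ (T ∩ C) but 1 ∉ C.

(⟸) This inclusion fails. Take A = ∅, T = ∅, C = {1}; then 1 ∈ C but 1 ∉ (T ∪ A) ∪ (T ∩ C).

(⊆) fails and (⊇) fails.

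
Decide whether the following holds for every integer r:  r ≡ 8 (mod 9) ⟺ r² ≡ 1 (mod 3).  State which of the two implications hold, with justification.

Only the forward direction holds.

(⟹) Suppose r ≡ 8 (mod 9). Then r² ≡ 8² = 64 (mod 9), and since 3 ∣ 9, also r² ≡ 1 (mod 3).

(⟸) This fails: take r = 1. Then 1² = 1 ≡ 1 (mod 3), yet 1 ≡ 1 (mod 9), not 8.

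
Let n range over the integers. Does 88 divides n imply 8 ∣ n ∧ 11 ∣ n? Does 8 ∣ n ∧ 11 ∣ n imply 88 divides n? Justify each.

Equivalent; both directions hold.

(⟸) Suppose 8 ∣ n and 11 ∣ n. Any common multiple of 8 and 11 is a multiple of their lcm; here gcd(8, 11) = 1, so lcm(8, 11) = 8·11 = 88, so 88 ∣ n.

(⟹) If 88 ∣ n, write n = 88q. Since 88 = 11·8, n = 8·(11q), so 8 ∣ n; and since 88 = 8·11, n = 11·(8q), so 11 ∣ n.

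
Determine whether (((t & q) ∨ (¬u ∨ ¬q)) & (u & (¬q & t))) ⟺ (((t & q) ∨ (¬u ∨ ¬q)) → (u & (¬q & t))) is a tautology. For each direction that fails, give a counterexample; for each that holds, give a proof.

The forward direction holds; the converse fails.

[⇒] Assume the antecedent. If q is true, the antecedent cannot hold. If q is false, the antecedent forces (q = F, u = T, t = T), and the consequent holds there. Either way the consequent holds.

[⇐] This fails. Under q = T, u = T, t = F, the left side is false but the right side is true.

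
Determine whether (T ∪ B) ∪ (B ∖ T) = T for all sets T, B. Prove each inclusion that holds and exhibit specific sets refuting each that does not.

(⟸) Let x ∈ T. Then either x ∈ T and x ∉ B; or x ∈ T ∩ B. In each case x ∈ (T ∪ B) ∪ (B ∖ T), so T ⊆ (T ∪ B) ∪ (B ∖ T).

(⟹) This inclusion fails. Take T = ∅, B = {1}; then 1 ∈ (T ∪ B) ∪ (B ∖ T) but 1 ∉ T.

The sets are not equal: only the reverse inclusion holds.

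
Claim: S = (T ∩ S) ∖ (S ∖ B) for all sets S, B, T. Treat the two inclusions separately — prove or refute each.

Forward inclusion. This inclusion fails. Take S = {1}, B = ∅, T = ∅; then 1 ∈ S but 1 ∉ (T ∩ S) ∖ (S ∖ B).

Reverse inclusion. Let x ∈ (T ∩ S) ∖ (S ∖ B). Then x ∈ S ∩ B ∩ T, from which x ∈ S.

The sets are not equal: only the reverse inclusion holds.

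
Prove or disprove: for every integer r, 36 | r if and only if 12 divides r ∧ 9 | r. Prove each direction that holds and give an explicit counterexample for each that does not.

Both directions hold; the statement is true.

(→) If 36 ∣ r, write r = 36q. Since 36 = 3·12, r = 12·(3q), so 12 ∣ r; and since 36 = 4·9, r = 9·(4q), so 9 ∣ r.

(←) Suppose 12 ∣ r and 9 ∣ r. Any common multiple of 12 and 9 is a multiple of their lcm; here lcm(12, 9) = 12·9/gcd(12, 9) = 108/3 = 36, so 36 ∣ r.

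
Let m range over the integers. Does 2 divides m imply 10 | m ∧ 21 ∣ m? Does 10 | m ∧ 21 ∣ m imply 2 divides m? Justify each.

Only the reverse direction holds.

(⟹) This fails: take m = 2. Certainly 2 ∣ 2, but 10 ∤ 2.

(⟸) Suppose 10 ∣ m and 21 ∣ m. Any common multiple of 10 and 21 is a multiple of their lcm; here gcd(10, 21) = 1, so lcm(10, 21) = 10·21 = 210, so 210 ∣ m. Since 2 ∣ 210, it follows that 2 ∣ m.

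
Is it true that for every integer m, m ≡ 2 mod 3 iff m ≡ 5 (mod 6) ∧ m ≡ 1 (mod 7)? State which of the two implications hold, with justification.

Forward direction. This fails: m = 32 gives 32 ≡ 2 (mod 3) but 32 ≡ 2 (mod 6), so the conjunction on the right does not hold.

Converse. If m ≡ 5 (mod 6) and m ≡ 1 (mod 7), then by the Chinese remainder theorem m ≡ 29 (mod 42). Since 29 ≡ 2 (mod 3) and 3 ∣ 42, we get m ≡ 2 (mod 3).

Only the reverse direction holds.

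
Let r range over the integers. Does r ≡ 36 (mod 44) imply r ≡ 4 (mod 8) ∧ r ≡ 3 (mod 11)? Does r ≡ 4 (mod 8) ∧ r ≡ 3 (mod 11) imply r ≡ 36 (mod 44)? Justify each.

Not equivalent: only (⇐) holds.

(→) This fails: r = 80 gives 80 ≡ 36 (mod 44) but 80 ≡ 0 (mod 8), so the conjunction on the right does not hold.

(←) Conversely, if r ≡ 4 (mod 8) and r ≡ 3 (mod 11), then by the Chinese remainder theorem r ≡ 36 (mod 88). Since 36 ≡ 36 (mod 44) and 44 ∣ 88, we get r ≡ 36 (mod 44).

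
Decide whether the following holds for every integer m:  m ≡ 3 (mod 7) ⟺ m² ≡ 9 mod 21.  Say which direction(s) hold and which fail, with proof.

(⟹) This fails: take m = 10. Then 10 ≡ 3 (mod 7), but 10² = 100 ≡ 16 (mod 21), not 9.

(⟸) This fails: take m = 18. Then 18² = 324 ≡ 9 (mod 21), yet 18 ≡ 4 (mod 7), not 3.

Neither implication holds.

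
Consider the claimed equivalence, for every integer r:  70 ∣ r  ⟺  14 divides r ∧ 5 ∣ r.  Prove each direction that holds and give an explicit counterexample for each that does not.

Forward direction. If 70 ∣ r, write r = 70q. Since 70 = 5·14, r = 14·(5q), so 14 ∣ r; and since 70 = 14·5, r = 5·(14q), so 5 ∣ r.

Converse. Suppose 14 ∣ r and 5 ∣ r. Any common multiple of 14 and 5 is a multiple of their lcm; here gcd(14, 5) = 1, so lcm(14, 5) = 14·5 = 70, so 70 ∣ r.

Both directions hold.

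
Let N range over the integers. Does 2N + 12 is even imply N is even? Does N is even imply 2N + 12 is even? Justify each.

Forward direction. This fails: take N = 7. Then 2N + 12 = 26, which is even, yet N = 7 is odd, not even.

Converse. Suppose N is even. Since 2 is even, 2N is even for every N, so 2N + 12 has the same parity as 12, which is even. Hence 2N + 12 is even.

The forward direction fails; the converse holds.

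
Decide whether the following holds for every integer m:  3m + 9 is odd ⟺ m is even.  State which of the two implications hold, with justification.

(⟸) Suppose m is even; write m = 2j. Then 3m + 9 = 3·(2j) + 9 = 2·3j + 9, which is odd.

(⟹) Suppose 3m + 9 is odd. Since 3 is odd, 3m and m have the same parity, so 3m + 9 ≡ m + 9 (mod 2). As 9 is odd, 3m + 9 is odd exactly when m is even. Thus m is even.

Both directions hold.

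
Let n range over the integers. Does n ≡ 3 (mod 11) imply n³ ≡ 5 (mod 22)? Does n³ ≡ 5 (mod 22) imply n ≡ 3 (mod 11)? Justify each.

Converse. The residues r modulo 22 with r³ ≡ 5 (mod 22) are exactly {3}, and each is ≡ 3 (mod 11).

Forward direction. This fails: take n = 14. Then 14 ≡ 3 (mod 11), but 14³ = 2744 ≡ 16 (mod 22), not 5.

(⇒) fails; (⇐) holds.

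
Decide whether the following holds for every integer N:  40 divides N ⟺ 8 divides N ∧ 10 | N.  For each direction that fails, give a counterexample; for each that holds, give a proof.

(⇒) If 40 ∣ N, write N = 40q. Since 40 = 5·8, N = 8·(5q), so 8 ∣ N; and since 40 = 4·10, N = 10·(4q), so 10 ∣ N.

(⇐) Suppose 8 ∣ N and 10 ∣ N. Any common multiple of 8 and 10 is a multiple of their lcm; here lcm(8, 10) = 8·10/gcd(8, 10) = 80/2 = 40, so 40 ∣ N.

The biconditional holds.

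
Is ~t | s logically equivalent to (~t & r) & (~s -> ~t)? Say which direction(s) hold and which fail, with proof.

(⟹) This fails. Under r = F, t = F, s = F, the left side is true but the right side is false.

(⟸) Assume the antecedent. If r is true, the antecedent forces (r = T, t = F, s = F) or (r = T, t = F, s = T), and ~t | s holds there. If r is false, the antecedent cannot hold. Either way ~t | s holds.

Only the reverse direction holds.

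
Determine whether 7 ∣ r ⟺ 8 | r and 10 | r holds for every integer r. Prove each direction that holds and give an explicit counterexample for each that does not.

Neither implication holds.

(⇒) This fails: take r = 7. Certainly 7 ∣ 7, but 8 ∤ 7.

(⇐) This fails: take r = 40. Both 8 ∣ 40 and 10 ∣ 40, yet 40 is not a multiple of 7 (since 40 = 5·7 + 5), so 7 ∤ 40.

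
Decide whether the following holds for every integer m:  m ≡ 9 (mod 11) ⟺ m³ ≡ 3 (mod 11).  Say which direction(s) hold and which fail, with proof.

Equivalent; both directions hold.

(←) For the converse, argue contrapositively. If m ≢ 9 (mod 11), then m is congruent to one of 0, 1, 2, 3, 4, 5, 6, 7, 8, 10 modulo 11, and these give m³ ≡ 0, 1, 8, 5, 9, 4, 7, 2, 6, 10 respectively — never 3.

(→) Suppose m ≡ 9 (mod 11). Write m = 11j + 9. Then (11j + 9)³ = 1331j³ + 3267j² + 2673j + 729 = 11(121j³ + 297j² + 243j + 66) + 3, so m³ ≡ 3 (mod 11).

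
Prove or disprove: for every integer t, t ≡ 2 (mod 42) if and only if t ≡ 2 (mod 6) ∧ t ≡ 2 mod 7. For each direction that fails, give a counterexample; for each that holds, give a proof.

Both directions hold.

(⟹) Suppose t ≡ 2 (mod 42); write t = 42j + 2. Since 6 ∣ 42, reducing mod 6 gives t ≡ 2 (mod 6); since 7 ∣ 42, reducing mod 7 gives t ≡ 2 (mod 7).

(⟸) Conversely, if t ≡ 2 (mod 6) and t ≡ 2 (mod 7), then by the Chinese remainder theorem t ≡ 2 (mod 42). This is exactly t ≡ 2 (mod 42).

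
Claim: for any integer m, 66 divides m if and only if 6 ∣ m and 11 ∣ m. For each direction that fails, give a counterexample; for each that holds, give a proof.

Equivalent; both directions hold.

[⇒] If 66 ∣ m, write m = 66q. Since 66 = 11·6, m = 6·(11q), so 6 ∣ m; and since 66 = 6·11, m = 11·(6q), so 11 ∣ m.

[⇐] Suppose 6 ∣ m and 11 ∣ m. Any common multiple of 6 and 11 is a multiple of their lcm; here gcd(6, 11) = 1, so lcm(6, 11) = 6·11 = 66, so 66 ∣ m.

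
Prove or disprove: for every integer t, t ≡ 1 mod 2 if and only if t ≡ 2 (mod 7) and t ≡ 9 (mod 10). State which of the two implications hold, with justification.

(⟹) This fails: t = 1 gives 1 ≡ 1 (mod 2) but 1 ≡ 1 (mod 7), so the conjunction on the right does not hold.

(⟸) Conversely, if t ≡ 2 (mod 7) and t ≡ 9 (mod 10), then by the Chinese remainder theorem t ≡ 9 (mod 70). Since 9 ≡ 1 (mod 2) and 2 ∣ 70, we get t ≡ 1 (mod 2).

Only the converse holds.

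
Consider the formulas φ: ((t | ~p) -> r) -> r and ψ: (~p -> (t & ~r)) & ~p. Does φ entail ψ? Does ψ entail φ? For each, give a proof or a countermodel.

(⇒) This fails. Under p = F, t = F, r = F, the left side is true but the right side is false.

(⇐) Assume the antecedent. If p is true, the antecedent cannot hold. If p is false, ((t | ~p) -> r) -> r reduces to true regardless of the other variables. Either way ((t | ~p) -> r) -> r holds.

Not equivalent: only (⇐) holds.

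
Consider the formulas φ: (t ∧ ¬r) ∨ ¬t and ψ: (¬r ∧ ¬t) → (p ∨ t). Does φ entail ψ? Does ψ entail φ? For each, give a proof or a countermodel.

[⇒] This fails. Under p = F, t = F, r = F, the left side is true but the right side is false.

[⇐] This fails. Under p = F, t = T, r = T, the left side is false but the right side is true.

(⇒) fails and (⇐) fails.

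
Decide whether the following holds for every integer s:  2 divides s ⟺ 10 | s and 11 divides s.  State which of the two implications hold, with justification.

Not equivalent: only (⇐) holds.

[⇒] This fails: take s = 2. Certainly 2 ∣ 2, but 10 ∤ 2.

[⇐] Suppose 10 ∣ s and 11 ∣ s. Any common multiple of 10 and 11 is a multiple of their lcm; here gcd(10, 11) = 1, so lcm(10, 11) = 10·11 = 110, so 110 ∣ s. Since 2 ∣ 110, it follows that 2 ∣ s.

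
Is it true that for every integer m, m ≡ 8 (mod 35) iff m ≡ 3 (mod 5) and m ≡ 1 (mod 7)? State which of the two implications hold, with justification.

[⇒] Suppose m ≡ 8 (mod 35); write m = 35j + 8. Since 5 ∣ 35, reducing mod 5 gives m ≡ 8 ≡ 3 (mod 5); since 7 ∣ 35, reducing mod 7 gives m ≡ 8 ≡ 1 (mod 7).

[⇐] Conversely, if m ≡ 3 (mod 5) and m ≡ 1 (mod 7), then by the Chinese remainder theorem m ≡ 8 (mod 35). This is exactly m ≡ 8 (mod 35).

Both directions hold.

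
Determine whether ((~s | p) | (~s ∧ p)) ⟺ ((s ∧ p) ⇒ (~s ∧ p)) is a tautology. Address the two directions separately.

(⇒) fails and (⇐) fails.

(⟹) This fails. Under s = T, p = T, the left side is true but the right side is false.

(⟸) This fails. Under s = T, p = F, the left side is false but the right side is true.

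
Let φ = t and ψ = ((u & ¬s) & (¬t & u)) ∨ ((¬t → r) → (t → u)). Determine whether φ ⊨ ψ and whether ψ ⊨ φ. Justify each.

(→) This fails. Under t = T, r = F, u = F, s = F, the left side is true but the right side is false.

(←) This fails. Under t = F, r = F, u = F, s = F, the left side is false but the right side is true.

Both directions fail.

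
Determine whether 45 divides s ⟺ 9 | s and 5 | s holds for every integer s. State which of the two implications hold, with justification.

(⇒) If 45 ∣ s, write s = 45q. Since 45 = 5·9, s = 9·(5q), so 9 ∣ s; and since 45 = 9·5, s = 5·(9q), so 5 ∣ s.

(⇐) Suppose 9 ∣ s and 5 ∣ s. Any common multiple of 9 and 5 is a multiple of their lcm; here gcd(9, 5) = 1, so lcm(9, 5) = 9·5 = 45, so 45 ∣ s.

The biconditional holds.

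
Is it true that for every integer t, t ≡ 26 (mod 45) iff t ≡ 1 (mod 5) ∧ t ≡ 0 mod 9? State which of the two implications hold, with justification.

[⇒] This fails: t = 26 gives 26 ≡ 26 (mod 45) but 26 ≡ 8 (mod 9), so the conjunction on the right does not hold.

[⇐] This fails: t = 36 satisfies both congruences on the right (36 ≡ 1 mod 5 and 36 ≡ 0 mod 9) yet 36 ≡ 36 (mod 45), not 26.

(⇒) fails and (⇐) fails.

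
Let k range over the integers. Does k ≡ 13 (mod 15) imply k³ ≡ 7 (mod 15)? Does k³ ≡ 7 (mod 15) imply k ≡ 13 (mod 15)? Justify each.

The biconditional holds.

[⇒] Suppose k ≡ 13 (mod 15). Write k = 15j + 13. Then (15j + 13)³ = 3375j³ + 8775j² + 7605j + 2197 = 15(225j³ + 585j² + 507j + 146) + 7, so k³ ≡ 7 (mod 15).

[⇐] Conversely, suppose k³ ≡ 7 (mod 15). The only residue r in {0, …, 14} with r³ ≡ 7 (mod 15) is r = 13, so k ≡ 13 (mod 15).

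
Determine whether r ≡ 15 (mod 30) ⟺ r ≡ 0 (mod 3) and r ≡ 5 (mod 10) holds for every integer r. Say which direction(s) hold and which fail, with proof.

Equivalent; both directions hold.

(→) Suppose r ≡ 15 (mod 30); write r = 30j + 15. Since 3 ∣ 30, reducing mod 3 gives r ≡ 15 ≡ 0 (mod 3); since 10 ∣ 30, reducing mod 10 gives r ≡ 15 ≡ 5 (mod 10).

(←) Conversely, if r ≡ 0 (mod 3) and r ≡ 5 (mod 10), then by the Chinese remainder theorem r ≡ 15 (mod 30). This is exactly r ≡ 15 (mod 30).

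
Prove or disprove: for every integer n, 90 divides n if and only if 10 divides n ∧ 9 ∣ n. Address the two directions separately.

(←) Suppose 10 ∣ n and 9 ∣ n. Any common multiple of 10 and 9 is a multiple of their lcm; here gcd(10, 9) = 1, so lcm(10, 9) = 10·9 = 90, so 90 ∣ n.

(→) If 90 ∣ n, write n = 90q. Since 90 = 9·10, n = 10·(9q), so 10 ∣ n; and since 90 = 10·9, n = 9·(10q), so 9 ∣ n.

Both directions hold.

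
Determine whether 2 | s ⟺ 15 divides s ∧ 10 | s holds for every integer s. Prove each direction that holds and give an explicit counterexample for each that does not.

(⟹) This fails: take s = 2. Certainly 2 ∣ 2, but 15 ∤ 2.

(⟸) Suppose 15 ∣ s and 10 ∣ s. Any common multiple of 15 and 10 is a multiple of their lcm; here lcm(15, 10) = 15·10/gcd(15, 10) = 150/5 = 30, so 30 ∣ s. Since 2 ∣ 30, it follows that 2 ∣ s.

The forward direction fails; the converse holds.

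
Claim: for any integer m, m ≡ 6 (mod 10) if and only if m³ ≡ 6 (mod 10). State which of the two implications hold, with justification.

Equivalent; both directions hold.

(⟹) Suppose m ≡ 6 (mod 10). Write m = 10j + 6. Then (10j + 6)³ = 1000j³ + 1800j² + 1080j + 216 = 10(100j³ + 180j² + 108j + 21) + 6, so m³ ≡ 6 (mod 10).

(⟸) Conversely, suppose m³ ≡ 6 (mod 10). The only residue r in {0, …, 9} with r³ ≡ 6 (mod 10) is r = 6, so m ≡ 6 (mod 10).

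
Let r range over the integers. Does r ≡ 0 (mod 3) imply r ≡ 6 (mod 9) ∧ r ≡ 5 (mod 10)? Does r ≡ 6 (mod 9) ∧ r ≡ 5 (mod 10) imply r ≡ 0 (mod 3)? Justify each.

The forward direction fails; the converse holds.

(⟹) This fails: r = 0 gives 0 ≡ 0 (mod 3) but 0 ≡ 0 (mod 9), so the conjunction on the right does not hold.

(⟸) Conversely, if r ≡ 6 (mod 9) and r ≡ 5 (mod 10), then by the Chinese remainder theorem r ≡ 15 (mod 90). Since 15 ≡ 0 (mod 3) and 3 ∣ 90, we get r ≡ 0 (mod 3).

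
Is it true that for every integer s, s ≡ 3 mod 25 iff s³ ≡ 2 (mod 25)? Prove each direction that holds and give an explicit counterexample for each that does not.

(⇒) Suppose s ≡ 3 mod 25. Write s = 25j + 3. Then (25j + 3)³ = 15625j³ + 5625j² + 675j + 27 = 25(625j³ + 225j² + 27j + 1) + 2, so s³ ≡ 2 (mod 25).

(⇐) Conversely, suppose s³ ≡ 2 (mod 25). The only residue r in {0, …, 24} with r³ ≡ 2 (mod 25) is r = 3, so s ≡ 3 (mod 25).

Both directions hold; the statement is true.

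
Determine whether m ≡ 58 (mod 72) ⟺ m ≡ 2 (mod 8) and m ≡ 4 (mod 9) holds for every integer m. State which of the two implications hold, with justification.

(⇐) If m ≡ 2 (mod 8) and m ≡ 4 (mod 9), then by the Chinese remainder theorem m ≡ 58 (mod 72). This is exactly m ≡ 58 (mod 72).

(⇒) Suppose m ≡ 58 (mod 72); write m = 72j + 58. Since 8 ∣ 72, reducing mod 8 gives m ≡ 58 ≡ 2 (mod 8); since 9 ∣ 72, reducing mod 9 gives m ≡ 58 ≡ 4 (mod 9).

Equivalent; both directions hold.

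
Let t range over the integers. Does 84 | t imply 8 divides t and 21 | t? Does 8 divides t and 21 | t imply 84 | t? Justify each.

(⟹) This fails: take t = 84. Certainly 84 ∣ 84, but 8 ∤ 84.

(⟸) Suppose 8 ∣ t and 21 ∣ t. Any common multiple of 8 and 21 is a multiple of their lcm; here gcd(8, 21) = 1, so lcm(8, 21) = 8·21 = 168, so 168 ∣ t. Since 84 ∣ 168, it follows that 84 ∣ t.

Not equivalent: only (⇐) holds.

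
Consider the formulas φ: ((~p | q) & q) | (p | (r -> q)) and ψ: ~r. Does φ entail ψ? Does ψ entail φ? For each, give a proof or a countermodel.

The forward direction fails; the converse holds.

(⟹) This fails. Under q = T, r = T, p = F, the left side is true but the right side is false.

(⟸) Assume the antecedent. If q is true, the consequent reduces to true regardless of the other variables. If q is false, the antecedent forces (q = F, r = F, p = F) or (q = F, r = F, p = T), and the consequent holds there. Either way the consequent holds.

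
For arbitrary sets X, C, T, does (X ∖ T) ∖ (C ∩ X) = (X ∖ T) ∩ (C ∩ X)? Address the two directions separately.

(⊆) This inclusion fails. Take X = {1}, C = ∅, T = ∅; then 1 ∈ (X ∖ T) ∖ (C ∩ X) but 1 ∉ (X ∖ T) ∩ (C ∩ X).

(⊇) This inclusion fails. Take X = {1}, C = {1}, T = ∅; then 1 ∈ (X ∖ T) ∩ (C ∩ X) but 1 ∉ (X ∖ T) ∖ (C ∩ X).

(⊆) fails and (⊇) fails.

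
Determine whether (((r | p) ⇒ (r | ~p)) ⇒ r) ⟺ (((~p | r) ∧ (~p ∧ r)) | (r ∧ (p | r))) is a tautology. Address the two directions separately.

(⇒) fails; (⇐) holds.

(⇒) This fails. Under r = F, p = T, the left side is true but the right side is false.

(⇐) Assume the antecedent. If r is true, ((r | p) ⇒ (r | ~p)) ⇒ r reduces to true regardless of the other variables. If r is false, the antecedent cannot hold. Either way ((r | p) ⇒ (r | ~p)) ⇒ r holds.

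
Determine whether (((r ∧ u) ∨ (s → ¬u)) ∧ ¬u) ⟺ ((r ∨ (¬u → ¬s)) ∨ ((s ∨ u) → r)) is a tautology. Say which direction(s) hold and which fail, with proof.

(⇒) fails and (⇐) fails.

(⇒) This fails. Under s = T, r = F, u = F, the left side is true but the right side is false.

(⇐) This fails. Under s = F, r = F, u = T, the left side is false but the right side is true.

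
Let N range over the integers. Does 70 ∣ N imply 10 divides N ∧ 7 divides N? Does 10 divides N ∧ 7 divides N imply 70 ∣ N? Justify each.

(⟸) Suppose 10 ∣ N and 7 ∣ N. Any common multiple of 10 and 7 is a multiple of their lcm; here gcd(10, 7) = 1, so lcm(10, 7) = 10·7 = 70, so 70 ∣ N.

(⟹) If 70 ∣ N, write N = 70q. Since 70 = 7·10, N = 10·(7q), so 10 ∣ N; and since 70 = 10·7, N = 7·(10q), so 7 ∣ N.

The biconditional holds.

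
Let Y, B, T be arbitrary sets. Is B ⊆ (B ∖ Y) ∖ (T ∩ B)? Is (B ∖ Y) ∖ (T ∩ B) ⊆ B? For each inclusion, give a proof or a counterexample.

Reverse inclusion. Let x ∈ (B ∖ Y) ∖ (T ∩ B). Then x ∈ B and x ∉ Y, T, from which x ∈ B.

Forward inclusion. This inclusion fails. Take Y = {1}, B = {1}, T = ∅; then 1 ∈ B but 1 ∉ (B ∖ Y) ∖ (T ∩ B).

(⊆) fails; (⊇) holds.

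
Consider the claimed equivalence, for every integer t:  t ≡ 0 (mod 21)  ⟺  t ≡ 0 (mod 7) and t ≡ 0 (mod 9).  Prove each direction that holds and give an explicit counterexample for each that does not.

[⇐] If t ≡ 0 (mod 7) and t ≡ 0 (mod 9), then by the Chinese remainder theorem t ≡ 0 (mod 63). Since 0 ≡ 0 (mod 21) and 21 ∣ 63, we get t ≡ 0 (mod 21).

[⇒] This fails: t = 42 gives 42 ≡ 0 (mod 21) but 42 ≡ 6 (mod 9), so the conjunction on the right does not hold.

Only the converse holds.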